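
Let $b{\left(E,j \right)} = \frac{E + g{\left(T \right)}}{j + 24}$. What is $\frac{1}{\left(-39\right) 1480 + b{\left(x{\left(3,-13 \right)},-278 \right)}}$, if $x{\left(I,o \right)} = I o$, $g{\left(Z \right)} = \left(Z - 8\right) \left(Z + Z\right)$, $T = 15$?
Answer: $- \frac{254}{14661051} \approx -1.7325 \cdot 10^{-5}$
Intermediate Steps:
$g{\left(Z \right)} = 2 Z \left(-8 + Z\right)$ ($g{\left(Z \right)} = \left(-8 + Z\right) 2 Z = 2 Z \left(-8 + Z\right)$)
$b{\left(E,j \right)} = \frac{210 + E}{24 + j}$ ($b{\left(E,j \right)} = \frac{E + 2 \cdot 15 \left(-8 + 15\right)}{j + 24} = \frac{E + 2 \cdot 15 \cdot 7}{24 + j} = \frac{E + 210}{24 + j} = \frac{210 + E}{24 + j}$)
$\frac{1}{\left(-39\right) 1480 + b{\left(x{\left(3,-13 \right)},-278 \right)}} = \frac{1}{\left(-39\right) 1480 + \frac{210 + 3 \left(-13\right)}{24 - 278}} = \frac{1}{-57720 + \frac{210 - 39}{-254}} = \frac{1}{-57720 - \frac{171}{254}} = \frac{1}{- \frac{14661051}{254}} = - \frac{254}{14661051}$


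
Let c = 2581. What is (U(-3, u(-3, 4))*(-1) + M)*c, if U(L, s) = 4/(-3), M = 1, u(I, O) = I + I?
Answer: 18067/3 ≈ 6022.3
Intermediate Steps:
u(I, O) = 2*I
U(L, s) = -4/3 (U(L, s) = 4*(-1/3) = -4/3)
(U(-3, u(-3, 4))*(-1) + M)*c = (-4/3*(-1) + 1)*2581 = (4/3 + 1)*2581 = (7/3)*2581 = 18067/3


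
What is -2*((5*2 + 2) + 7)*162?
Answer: -6156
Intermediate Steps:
-2*((5*2 + 2) + 7)*162 = -2*((10 + 2) + 7)*162 = -2*(12 + 7)*162 = -2*19*162 = -38*162 = -6156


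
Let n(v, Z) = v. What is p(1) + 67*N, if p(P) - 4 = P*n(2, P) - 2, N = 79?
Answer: 5297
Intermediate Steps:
p(P) = 2 + 2*P (p(P) = 4 + (P*2 - 2) = 4 + (2*P - 2) = 4 + (-2 + 2*P) = 2 + 2*P)
p(1) + 67*N = (2 + 2*1) + 67*79 = (2 + 2) + 5293 = 4 + 5293 = 5297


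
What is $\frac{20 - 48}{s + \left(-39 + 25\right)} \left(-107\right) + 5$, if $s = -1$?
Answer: $- \frac{2921}{15} \approx -194.73$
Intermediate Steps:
$\frac{20 - 48}{s + \left(-39 + 25\right)} \left(-107\right) + 5 = \frac{20 - 48}{-1 + \left(-39 + 25\right)} \left(-107\right) + 5 = - \frac{28}{-1 - 14} \left(-107\right) + 5 = - \frac{28}{-15} \left(-107\right) + 5 = \left(-28\right) \left(- \frac{1}{15}\right) \left(-107\right) + 5 = \frac{28}{15} \left(-107\right) + 5 = - \frac{2996}{15} + 5 = - \frac{2921}{15}$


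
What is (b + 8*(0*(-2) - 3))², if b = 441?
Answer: 173889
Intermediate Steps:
(b + 8*(0*(-2) - 3))² = (441 + 8*(0*(-2) - 3))² = (441 + 8*(0 - 3))² = (441 + 8*(-3))² = (441 - 24)² = 417² = 173889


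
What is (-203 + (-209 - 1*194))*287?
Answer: -173922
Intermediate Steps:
(-203 + (-209 - 1*194))*287 = (-203 + (-209 - 194))*287 = (-203 - 403)*287 = -606*287 = -173922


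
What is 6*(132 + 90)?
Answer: 1332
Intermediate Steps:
6*(132 + 90) = 6*222 = 1332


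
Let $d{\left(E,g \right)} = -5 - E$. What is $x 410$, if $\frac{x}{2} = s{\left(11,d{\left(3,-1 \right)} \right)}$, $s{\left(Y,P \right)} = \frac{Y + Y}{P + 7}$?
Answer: $-18040$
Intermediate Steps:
$s{\left(Y,P \right)} = \frac{2 Y}{7 + P}$
$x = -44$ ($x = 2 \cdot 2 \cdot 11 \frac{1}{7 - 8} = 2 \cdot 2 \cdot 11 \frac{1}{-1} = 2 \cdot 2 \cdot 11 \left(-1\right) = 2 \left(-22\right) = -44$)
$x 410 = \left(-44\right) 410 = -18040$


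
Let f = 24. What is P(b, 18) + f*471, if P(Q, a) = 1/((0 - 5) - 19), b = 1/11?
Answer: 271295/24 ≈ 11304.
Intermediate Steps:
b = 1/11 ≈ 0.090909
P(Q, a) = -1/24 (P(Q, a) = 1/(-5 - 19) = 1/(-24) = -1/24)
P(b, 18) + f*471 = -1/24 + 24*471 = -1/24 + 11304 = 271295/24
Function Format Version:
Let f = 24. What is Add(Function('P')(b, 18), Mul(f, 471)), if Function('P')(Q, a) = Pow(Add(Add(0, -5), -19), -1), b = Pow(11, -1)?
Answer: Rational(271295, 24) ≈ 11304.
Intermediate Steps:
b = Rational(1, 11) ≈ 0.090909
Function('P')(Q, a) = Rational(-1, 24) (Function('P')(Q, a) = Pow(Add(-5, -19), -1) = Pow(-24, -1) = Rational(-1, 24))
Add(Function('P')(b, 18), Mul(f, 471)) = Add(Rational(-1, 24), Mul(24, 471)) = Add(Rational(-1, 24), 11304) = Rational(271295, 24)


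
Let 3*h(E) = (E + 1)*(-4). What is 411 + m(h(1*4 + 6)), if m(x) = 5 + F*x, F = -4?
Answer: 1424/3 ≈ 474.67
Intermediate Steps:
h(E) = -4/3 - 4*E/3 (h(E) = ((E + 1)*(-4))/3 = ((1 + E)*(-4))/3 = (-4 - 4*E)/3 = -4/3 - 4*E/3)
m(x) = 5 - 4*x
411 + m(h(1*4 + 6)) = 411 + (5 - 4*(-4/3 - 4*(1*4 + 6)/3)) = 411 + (5 - 4*(-4/3 - 4*(4 + 6)/3)) = 411 + (5 - 4*(-4/3 - 4/3*10)) = 411 + (5 - 4*(-4/3 - 40/3)) = 411 + (5 - 4*(-44/3)) = 411 + (5 + 176/3) = 411 + 191/3 = 1424/3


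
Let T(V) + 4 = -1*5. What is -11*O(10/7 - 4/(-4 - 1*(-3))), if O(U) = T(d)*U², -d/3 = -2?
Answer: 142956/49 ≈ 2917.5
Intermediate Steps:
d = 6 (d = -3*(-2) = 6)
T(V) = -9 (T(V) = -4 - 1*5 = -4 - 5 = -9)
O(U) = -9*U²
-11*O(10/7 - 4/(-4 - 1*(-3))) = -(-99)*(10/7 - 4/(-4 - 1*(-3)))² = -(-99)*(10*(⅐) - 4/(-4 + 3))² = -(-99)*(10/7 - 4/(-1))² = -(-99)*(10/7 - 4*(-1))² = -(-99)*(10/7 + 4)² = -(-99)*(38/7)² = -(-99)*1444/49 = -11*(-12996/49) = 142956/49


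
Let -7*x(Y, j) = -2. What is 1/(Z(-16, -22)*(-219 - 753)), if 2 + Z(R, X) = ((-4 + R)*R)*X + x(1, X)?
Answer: 7/47911824 ≈ 1.4610e-7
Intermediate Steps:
x(Y, j) = 2/7 (x(Y, j) = -1/7*(-2) = 2/7)
Z(R, X) = -12/7 + R*X*(-4 + R) (Z(R, X) = -2 + (((-4 + R)*R)*X + 2/7) = -2 + ((R*(-4 + R))*X + 2/7) = -2 + (R*X*(-4 + R) + 2/7) = -2 + (2/7 + R*X*(-4 + R)) = -12/7 + R*X*(-4 + R))
1/(Z(-16, -22)*(-219 - 753)) = 1/((-12/7 - 22*(-16)**2 - 4*(-16)*(-22))*(-219 - 753)) = 1/((-12/7 - 22*256 - 1408)*(-972)) = 1/((-12/7 - 5632 - 1408)*(-972)) = 1/(-49292/7*(-972)) = 1/(47911824/7) = 7/47911824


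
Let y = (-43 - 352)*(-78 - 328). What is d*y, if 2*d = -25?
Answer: -2004625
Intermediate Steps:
d = -25/2 (d = (1/2)*(-25) = -25/2 ≈ -12.500)
y = 160370 (y = -395*(-406) = 160370)
d*y = -25/2*160370 = -2004625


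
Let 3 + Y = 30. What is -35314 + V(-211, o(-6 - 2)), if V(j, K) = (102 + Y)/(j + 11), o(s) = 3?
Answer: -7062929/200 ≈ -35315.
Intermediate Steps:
Y = 27 (Y = -3 + 30 = 27)
V(j, K) = 129/(11 + j) (V(j, K) = (102 + 27)/(j + 11) = 129/(11 + j))
-35314 + V(-211, o(-6 - 2)) = -35314 + 129/(11 - 211) = -35314 + 129/(-200) = -35314 + 129*(-1/200) = -35314 - 129/200 = -7062929/200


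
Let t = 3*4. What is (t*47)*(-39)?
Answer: -21996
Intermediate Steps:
t = 12
(t*47)*(-39) = (12*47)*(-39) = 564*(-39) = -21996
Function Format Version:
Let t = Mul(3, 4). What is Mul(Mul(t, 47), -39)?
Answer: -21996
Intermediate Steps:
t = 12
Mul(Mul(t, 47), -39) = Mul(Mul(12, 47), -39) = Mul(564, -39) = -21996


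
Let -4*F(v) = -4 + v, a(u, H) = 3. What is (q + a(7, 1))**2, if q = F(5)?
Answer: 121/16 ≈ 7.5625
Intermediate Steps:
F(v) = 1 - v/4 (F(v) = -(-4 + v)/4 = 1 - v/4)
q = -1/4 (q = 1 - 1/4*5 = 1 - 5/4 = -1/4 ≈ -0.25000)
(q + a(7, 1))**2 = (-1/4 + 3)**2 = (11/4)**2 = 121/16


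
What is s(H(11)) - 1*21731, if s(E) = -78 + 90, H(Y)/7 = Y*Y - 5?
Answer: -21719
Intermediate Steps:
H(Y) = -35 + 7*Y**2 (H(Y) = 7*(Y*Y - 5) = 7*(Y**2 - 5) = 7*(-5 + Y**2) = -35 + 7*Y**2)
s(E) = 12
s(H(11)) - 1*21731 = 12 - 1*21731 = 12 - 21731 = -21719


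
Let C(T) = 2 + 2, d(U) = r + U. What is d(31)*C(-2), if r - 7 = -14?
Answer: 96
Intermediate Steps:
r = -7 (r = 7 - 14 = -7)
d(U) = -7 + U
C(T) = 4
d(31)*C(-2) = (-7 + 31)*4 = 24*4 = 96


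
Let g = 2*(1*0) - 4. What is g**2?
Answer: 16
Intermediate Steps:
g = -4 (g = 2*0 - 4 = 0 - 4 = -4)
g**2 = (-4)**2 = 16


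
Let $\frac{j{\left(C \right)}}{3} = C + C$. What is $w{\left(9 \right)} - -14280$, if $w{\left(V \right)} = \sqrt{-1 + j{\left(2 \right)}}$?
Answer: $14280 + \sqrt{11} \approx 14283.0$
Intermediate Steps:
$j{\left(C \right)} = 6 C$ ($j{\left(C \right)} = 3 \left(C + C\right) = 3 \cdot 2 C = 6 C$)
$w{\left(V \right)} = \sqrt{11}$ ($w{\left(V \right)} = \sqrt{-1 + 6 \cdot 2} = \sqrt{-1 + 12} = \sqrt{11}$)
$w{\left(9 \right)} - -14280 = \sqrt{11} - -14280 = \sqrt{11} + 14280 = 14280 + \sqrt{11}$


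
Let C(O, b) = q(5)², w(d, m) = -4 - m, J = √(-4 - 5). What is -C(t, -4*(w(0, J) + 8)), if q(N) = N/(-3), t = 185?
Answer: -25/9 ≈ -2.7778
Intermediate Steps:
J = 3*I (J = √(-9) = 3*I ≈ 3.0*I)
q(N) = -N/3 (q(N) = N*(-⅓) = -N/3)
C(O, b) = 25/9 (C(O, b) = (-⅓*5)² = (-5/3)² = 25/9)
-C(t, -4*(w(0, J) + 8)) = -1*25/9 = -25/9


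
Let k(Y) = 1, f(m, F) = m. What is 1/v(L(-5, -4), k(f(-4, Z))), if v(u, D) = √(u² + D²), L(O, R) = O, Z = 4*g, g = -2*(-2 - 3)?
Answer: √26/26 ≈ 0.19612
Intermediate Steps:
g = 10 (g = -2*(-5) = 10)
Z = 40 (Z = 4*10 = 40)
v(u, D) = √(D² + u²)
1/v(L(-5, -4), k(f(-4, Z))) = 1/(√(1² + (-5)²)) = 1/(√(1 + 25)) = 1/(√26) = √26/26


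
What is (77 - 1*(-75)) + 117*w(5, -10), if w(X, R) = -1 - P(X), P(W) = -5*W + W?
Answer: 2375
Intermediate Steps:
P(W) = -4*W
w(X, R) = -1 + 4*X (w(X, R) = -1 - (-4)*X = -1 + 4*X)
(77 - 1*(-75)) + 117*w(5, -10) = (77 - 1*(-75)) + 117*(-1 + 4*5) = (77 + 75) + 117*(-1 + 20) = 152 + 117*19 = 152 + 2223 = 2375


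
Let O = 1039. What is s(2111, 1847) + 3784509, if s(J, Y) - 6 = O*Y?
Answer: 5703548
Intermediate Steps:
s(J, Y) = 6 + 1039*Y
s(2111, 1847) + 3784509 = (6 + 1039*1847) + 3784509 = (6 + 1919033) + 3784509 = 1919039 + 3784509 = 5703548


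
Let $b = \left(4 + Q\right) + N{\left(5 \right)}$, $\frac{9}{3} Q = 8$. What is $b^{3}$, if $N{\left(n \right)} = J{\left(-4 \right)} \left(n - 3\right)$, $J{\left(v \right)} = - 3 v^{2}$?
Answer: $- \frac{19248832}{27} \approx -7.1292 \cdot 10^{5}$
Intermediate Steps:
$Q = \frac{8}{3}$ ($Q = \frac{1}{3} \cdot 8 = \frac{8}{3} \approx 2.6667$)
$N{\left(n \right)} = 144 - 48 n$ ($N{\left(n \right)} = - 3 \left(-4\right)^{2} \left(n - 3\right) = \left(-3\right) 16 \left(-3 + n\right) = - 48 \left(-3 + n\right) = 144 - 48 n$)
$b = - \frac{268}{3}$ ($b = \left(4 + \frac{8}{3}\right) + \left(144 - 240\right) = \frac{20}{3} + \left(144 - 240\right) = \frac{20}{3} - 96 = - \frac{268}{3} \approx -89.333$)
$b^{3} = \left(- \frac{268}{3}\right)^{3} = - \frac{19248832}{27}$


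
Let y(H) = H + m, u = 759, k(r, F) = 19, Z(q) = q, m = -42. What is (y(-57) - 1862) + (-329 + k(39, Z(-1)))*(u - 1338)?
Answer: 177529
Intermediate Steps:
y(H) = -42 + H (y(H) = H - 42 = -42 + H)
(y(-57) - 1862) + (-329 + k(39, Z(-1)))*(u - 1338) = ((-42 - 57) - 1862) + (-329 + 19)*(759 - 1338) = (-99 - 1862) - 310*(-579) = -1961 + 179490 = 177529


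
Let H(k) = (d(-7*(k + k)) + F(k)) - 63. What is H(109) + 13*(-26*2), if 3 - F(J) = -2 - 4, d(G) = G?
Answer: -2256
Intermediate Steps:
F(J) = 9 (F(J) = 3 - (-2 - 4) = 3 - 1*(-6) = 3 + 6 = 9)
H(k) = -54 - 14*k (H(k) = (-7*(k + k) + 9) - 63 = (-14*k + 9) - 63 = (9 - 14*k) - 63 = -54 - 14*k)
H(109) + 13*(-26*2) = (-54 - 14*109) + 13*(-26*2) = (-54 - 1526) + 13*(-52) = -1580 - 676 = -2256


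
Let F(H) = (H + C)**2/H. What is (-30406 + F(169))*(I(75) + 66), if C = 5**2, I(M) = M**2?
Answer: -29029665798/169 ≈ -1.7177e+8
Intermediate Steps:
C = 25
F(H) = (25 + H)**2/H (F(H) = (H + 25)**2/H = (25 + H)**2/H)
(-30406 + F(169))*(I(75) + 66) = (-30406 + (25 + 169)**2/169)*(75**2 + 66) = (-30406 + (1/169)*194**2)*(5625 + 66) = (-30406 + (1/169)*37636)*5691 = (-30406 + 37636/169)*5691 = -5100978/169*5691 = -29029665798/169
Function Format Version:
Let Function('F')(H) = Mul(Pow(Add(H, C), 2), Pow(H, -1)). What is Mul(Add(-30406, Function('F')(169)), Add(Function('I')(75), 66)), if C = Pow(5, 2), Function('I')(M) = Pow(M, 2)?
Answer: Rational(-29029665798, 169) ≈ -1.7177e+8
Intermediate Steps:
C = 25
Function('F')(H) = Mul(Pow(H, -1), Pow(Add(25, H), 2)) (Function('F')(H) = Mul(Pow(Add(H, 25), 2), Pow(H, -1)) = Mul(Pow(Add(25, H), 2), Pow(H, -1)) = Mul(Pow(H, -1), Pow(Add(25, H), 2)))
Mul(Add(-30406, Function('F')(169)), Add(Function('I')(75), 66)) = Mul(Add(-30406, Mul(Pow(169, -1), Pow(Add(25, 169), 2))), Add(Pow(75, 2), 66)) = Mul(Add(-30406, Mul(Rational(1, 169), Pow(194, 2))), Add(5625, 66)) = Mul(Add(-30406, Mul(Rational(1, 169), 37636)), 5691) = Mul(Add(-30406, Rational(37636, 169)), 5691) = Mul(Rational(-5100978, 169), 5691) = Rational(-29029665798, 169)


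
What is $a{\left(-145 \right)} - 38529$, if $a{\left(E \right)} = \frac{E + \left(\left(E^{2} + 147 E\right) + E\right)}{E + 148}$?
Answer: $- \frac{116167}{3} \approx -38722.0$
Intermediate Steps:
$a{\left(E \right)} = \frac{E^{2} + 149 E}{148 + E}$ ($a{\left(E \right)} = \frac{E + \left(E^{2} + 148 E\right)}{148 + E} = \frac{E^{2} + 149 E}{148 + E}$)
$a{\left(-145 \right)} - 38529 = - \frac{145 \left(149 - 145\right)}{148 - 145} - 38529 = \left(-145\right) \frac{1}{3} \cdot 4 - 38529 = - \frac{580}{3} - 38529 = - \frac{116167}{3}$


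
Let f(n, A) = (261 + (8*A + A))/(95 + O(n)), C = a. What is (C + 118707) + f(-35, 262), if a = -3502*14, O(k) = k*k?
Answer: 30659633/440 ≈ 69681.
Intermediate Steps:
O(k) = k²
a = -49028
C = -49028
f(n, A) = (261 + 9*A)/(95 + n²) (f(n, A) = (261 + (8*A + A))/(95 + n²) = (261 + 9*A)/(95 + n²))
(C + 118707) + f(-35, 262) = (-49028 + 118707) + 9*(29 + 262)/(95 + (-35)²) = 69679 + 9*291/(95 + 1225) = 69679 + 9*291/1320 = 69679 + 9*(1/1320)*291 = 69679 + 873/440 = 30659633/440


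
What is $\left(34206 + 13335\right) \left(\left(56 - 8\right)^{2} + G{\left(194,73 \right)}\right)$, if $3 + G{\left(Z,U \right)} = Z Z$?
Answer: $1898644917$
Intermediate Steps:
$G{\left(Z,U \right)} = -3 + Z^{2}$ ($G{\left(Z,U \right)} = -3 + Z Z = -3 + Z^{2}$)
$\left(34206 + 13335\right) \left(\left(56 - 8\right)^{2} + G{\left(194,73 \right)}\right) = \left(34206 + 13335\right) \left(\left(56 - 8\right)^{2} - \left(3 - 194^{2}\right)\right) = 47541 \left(48^{2} + \left(-3 + 37636\right)\right) = 47541 \left(2304 + 37633\right) = 47541 \cdot 39937 = 1898644917$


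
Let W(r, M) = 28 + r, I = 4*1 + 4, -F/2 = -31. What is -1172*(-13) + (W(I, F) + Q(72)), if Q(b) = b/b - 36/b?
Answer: 30545/2 ≈ 15273.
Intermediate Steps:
F = 62 (F = -2*(-31) = 62)
I = 8 (I = 4 + 4 = 8)
Q(b) = 1 - 36/b
-1172*(-13) + (W(I, F) + Q(72)) = -1172*(-13) + ((28 + 8) + (-36 + 72)/72) = 15236 + (36 + (1/72)*36) = 15236 + (36 + 1/2) = 15236 + 73/2 = 30545/2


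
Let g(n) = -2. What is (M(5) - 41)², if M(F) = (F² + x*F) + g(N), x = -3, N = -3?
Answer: 1089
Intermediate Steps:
M(F) = -2 + F² - 3*F (M(F) = (F² - 3*F) - 2 = -2 + F² - 3*F)
(M(5) - 41)² = ((-2 + 5² - 3*5) - 41)² = ((-2 + 25 - 15) - 41)² = (8 - 41)² = (-33)² = 1089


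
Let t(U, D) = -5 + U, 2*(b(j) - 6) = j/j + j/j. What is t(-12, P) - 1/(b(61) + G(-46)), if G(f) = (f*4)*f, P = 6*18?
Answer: -144008/8471 ≈ -17.000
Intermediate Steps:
P = 108
G(f) = 4*f² (G(f) = (4*f)*f = 4*f²)
b(j) = 7 (b(j) = 6 + (j/j + j/j)/2 = 6 + (1 + 1)/2 = 6 + (½)*2 = 6 + 1 = 7)
t(-12, P) - 1/(b(61) + G(-46)) = (-5 - 12) - 1/(7 + 4*(-46)²) = -17 - 1/(7 + 4*2116) = -17 - 1/(7 + 8464) = -17 - 1/8471 = -144008/8471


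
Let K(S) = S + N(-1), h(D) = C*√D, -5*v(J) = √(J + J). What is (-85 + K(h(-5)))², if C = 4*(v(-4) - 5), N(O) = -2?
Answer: (435 - 8*√10 + 100*I*√5)²/25 ≈ 4714.2 + 7329.0*I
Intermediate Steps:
v(J) = -√2*√J/5 (v(J) = -√(J + J)/5 = -√2*√J/5)
C = -20 - 8*I*√2/5 (C = 4*(-√2*√(-4)/5 - 5) = 4*(-√2*2*I/5 - 5) = 4*(-2*I*√2/5 - 5) = 4*(-5 - 2*I*√2/5) = -20 - 8*I*√2/5 ≈ -20.0 - 2.2627*I)
h(D) = √D*(-20 - 8*I*√2/5) (h(D) = (-20 - 8*I*√2/5)*√D = √D*(-20 - 8*I*√2/5))
K(S) = -2 + S (K(S) = S - 2 = -2 + S)
(-85 + K(h(-5)))² = (-85 + (-2 + √(-5)*(-20 - 8*I*√2/5)))² = (-85 + (-2 + (I*√5)*(-20 - 8*I*√2/5)))² = (-85 + (-2 + I*√5*(-20 - 8*I*√2/5)))² = (-87 + I*√5*(-20 - 8*I*√2/5))²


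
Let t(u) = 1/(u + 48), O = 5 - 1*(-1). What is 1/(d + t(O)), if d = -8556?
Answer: -54/462023 ≈ -0.00011688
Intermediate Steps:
O = 6 (O = 5 + 1 = 6)
t(u) = 1/(48 + u)
1/(d + t(O)) = 1/(-8556 + 1/(48 + 6)) = 1/(-8556 + 1/54) = 1/(-462023/54) = -54/462023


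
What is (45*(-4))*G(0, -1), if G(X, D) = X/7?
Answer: 0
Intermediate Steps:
G(X, D) = X/7 (G(X, D) = X*(⅐) = X/7)
(45*(-4))*G(0, -1) = (45*(-4))*((⅐)*0) = -180*0 = 0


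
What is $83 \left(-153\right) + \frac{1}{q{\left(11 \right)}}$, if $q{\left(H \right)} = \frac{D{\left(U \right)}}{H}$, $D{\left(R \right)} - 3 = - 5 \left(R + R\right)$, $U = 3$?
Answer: $- \frac{342884}{27} \approx -12699.0$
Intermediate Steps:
$D{\left(R \right)} = 3 - 10 R$ ($D{\left(R \right)} = 3 - 5 \left(R + R\right) = 3 - 5 \cdot 2 R = 3 - 10 R$)
$q{\left(H \right)} = - \frac{27}{H}$ ($q{\left(H \right)} = \frac{3 - 30}{H} = - \frac{27}{H}$)
$83 \left(-153\right) + \frac{1}{q{\left(11 \right)}} = 83 \left(-153\right) + \frac{1}{\left(-27\right) \frac{1}{11}} = -12699 + \frac{1}{\left(-27\right) \frac{1}{11}} = -12699 + \frac{1}{- \frac{27}{11}} = -12699 - \frac{11}{27} = - \frac{342884}{27}$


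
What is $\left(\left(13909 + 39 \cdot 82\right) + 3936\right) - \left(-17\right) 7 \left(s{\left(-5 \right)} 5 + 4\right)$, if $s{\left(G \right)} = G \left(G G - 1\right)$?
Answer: $-49881$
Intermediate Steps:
$s{\left(G \right)} = G \left(-1 + G^{2}\right)$ ($s{\left(G \right)} = G \left(G^{2} - 1\right) = G \left(-1 + G^{2}\right)$)
$\left(\left(13909 + 39 \cdot 82\right) + 3936\right) - \left(-17\right) 7 \left(s{\left(-5 \right)} 5 + 4\right) = \left(\left(13909 + 39 \cdot 82\right) + 3936\right) - \left(-17\right) 7 \left(\left(\left(-5\right)^{3} - -5\right) 5 + 4\right) = \left(\left(13909 + 3198\right) + 3936\right) - - 119 \left(\left(-125 + 5\right) 5 + 4\right) = \left(17107 + 3936\right) - - 119 \left(\left(-120\right) 5 + 4\right) = 21043 - - 119 \left(-600 + 4\right) = 21043 - \left(-119\right) \left(-596\right) = 21043 - 70924 = -49881$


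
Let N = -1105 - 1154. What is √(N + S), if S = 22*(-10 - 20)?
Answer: I*√2919 ≈ 54.028*I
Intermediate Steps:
N = -2259
S = -660 (S = 22*(-30) = -660)
√(N + S) = √(-2259 - 660) = √(-2919) = I*√2919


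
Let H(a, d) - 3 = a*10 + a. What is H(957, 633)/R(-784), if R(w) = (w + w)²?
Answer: 5265/1229312 ≈ 0.0042829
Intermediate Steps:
H(a, d) = 3 + 11*a (H(a, d) = 3 + (a*10 + a) = 3 + (10*a + a) = 3 + 11*a)
R(w) = 4*w² (R(w) = (2*w)² = 4*w²)
H(957, 633)/R(-784) = (3 + 11*957)/((4*(-784)²)) = (3 + 10527)/((4*614656)) = 10530/2458624 = 10530*(1/2458624) = 5265/1229312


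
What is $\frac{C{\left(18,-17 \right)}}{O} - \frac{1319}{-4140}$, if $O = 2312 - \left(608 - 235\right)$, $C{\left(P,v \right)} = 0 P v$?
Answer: $\frac{1319}{4140} \approx 0.3186$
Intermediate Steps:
$C{\left(P,v \right)} = 0$ ($C{\left(P,v \right)} = 0 v = 0$)
$O = 1939$ ($O = 2312 - 373 = 1939$)
$\frac{C{\left(18,-17 \right)}}{O} - \frac{1319}{-4140} = \frac{0}{1939} - \frac{1319}{-4140} = 0 \cdot \frac{1}{1939} - - \frac{1319}{4140} = 0 + \frac{1319}{4140} = \frac{1319}{4140}$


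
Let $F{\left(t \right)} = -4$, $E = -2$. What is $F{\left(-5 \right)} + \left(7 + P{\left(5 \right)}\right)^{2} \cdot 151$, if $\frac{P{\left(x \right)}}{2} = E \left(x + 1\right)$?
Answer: $43635$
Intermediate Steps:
$P{\left(x \right)} = -4 - 4 x$ ($P{\left(x \right)} = 2 \left(- 2 \left(x + 1\right)\right) = 2 \left(- 2 \left(1 + x\right)\right) = 2 \left(-2 - 2 x\right) = -4 - 4 x$)
$F{\left(-5 \right)} + \left(7 + P{\left(5 \right)}\right)^{2} \cdot 151 = -4 + \left(7 - 24\right)^{2} \cdot 151 = -4 + \left(-17\right)^{2} \cdot 151 = -4 + 289 \cdot 151 = -4 + 43639 = 43635$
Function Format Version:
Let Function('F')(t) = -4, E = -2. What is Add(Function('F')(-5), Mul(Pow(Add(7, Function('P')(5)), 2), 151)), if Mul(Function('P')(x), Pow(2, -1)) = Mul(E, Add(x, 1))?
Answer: 43635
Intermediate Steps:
Function('P')(x) = Add(-4, Mul(-4, x)) (Function('P')(x) = Mul(2, Mul(-2, Add(x, 1))) = Mul(2, Mul(-2, Add(1, x))) = Mul(2, Add(-2, Mul(-2, x))) = Add(-4, Mul(-4, x)))
Add(Function('F')(-5), Mul(Pow(Add(7, Function('P')(5)), 2), 151)) = Add(-4, Mul(Pow(Add(7, Add(-4, Mul(-4, 5))), 2), 151)) = Add(-4, Mul(Pow(Add(7, Add(-4, -20)), 2), 151)) = Add(-4, Mul(Pow(Add(7, -24), 2), 151)) = Add(-4, Mul(Pow(-17, 2), 151)) = Add(-4, Mul(289, 151)) = Add(-4, 43639) = 43635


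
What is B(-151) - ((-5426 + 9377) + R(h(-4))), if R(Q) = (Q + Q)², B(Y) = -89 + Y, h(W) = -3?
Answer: -4227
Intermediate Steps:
R(Q) = 4*Q² (R(Q) = (2*Q)² = 4*Q²)
B(-151) - ((-5426 + 9377) + R(h(-4))) = (-89 - 151) - ((-5426 + 9377) + 4*(-3)²) = -240 - (3951 + 4*9) = -240 - (3951 + 36) = -240 - 1*3987 = -240 - 3987 = -4227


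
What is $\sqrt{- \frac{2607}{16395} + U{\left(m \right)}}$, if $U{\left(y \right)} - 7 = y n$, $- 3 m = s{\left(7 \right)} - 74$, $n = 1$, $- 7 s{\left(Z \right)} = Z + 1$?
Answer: $\frac{4 \sqrt{26250313215}}{114765} \approx 5.647$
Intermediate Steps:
$s{\left(Z \right)} = - \frac{1}{7} - \frac{Z}{7}$ ($s{\left(Z \right)} = - \frac{Z + 1}{7} = - \frac{1 + Z}{7} = - \frac{1}{7} - \frac{Z}{7}$)
$m = \frac{526}{21}$ ($m = - \frac{\left(- \frac{1}{7} - 1\right) - 74}{3} = - \frac{- \frac{8}{7} - 74}{3} = \left(- \frac{1}{3}\right) \left(- \frac{526}{7}\right) = \frac{526}{21} \approx 25.048$)
$U{\left(y \right)} = 7 + y$ ($U{\left(y \right)} = 7 + y 1 = 7 + y$)
$\sqrt{- \frac{2607}{16395} + U{\left(m \right)}} = \sqrt{- \frac{2607}{16395} + \left(7 + \frac{526}{21}\right)} = \sqrt{\left(-2607\right) \frac{1}{16395} + \frac{673}{21}} = \sqrt{- \frac{869}{5465} + \frac{673}{21}} = \sqrt{\frac{3659696}{114765}} = \frac{4 \sqrt{26250313215}}{114765}$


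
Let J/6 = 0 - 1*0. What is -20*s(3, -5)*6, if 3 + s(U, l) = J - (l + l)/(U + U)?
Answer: 160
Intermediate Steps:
J = 0 (J = 6*(0 - 1*0) = 6*(0 + 0) = 6*0 = 0)
s(U, l) = -3 - l/U (s(U, l) = -3 + (0 - (l + l)/(U + U)) = -3 + (0 - 2*l/(2*U)) = -3 + (0 - 2*l*1/(2*U)) = -3 + (0 - l/U) = -3 - l/U)
-20*s(3, -5)*6 = -20*(-3 - 1*(-5)/3)*6 = -20*(-3 - 1*(-5)*1/3)*6 = -20*(-3 + 5/3)*6 = -20*(-4/3)*6 = (80/3)*6 = 160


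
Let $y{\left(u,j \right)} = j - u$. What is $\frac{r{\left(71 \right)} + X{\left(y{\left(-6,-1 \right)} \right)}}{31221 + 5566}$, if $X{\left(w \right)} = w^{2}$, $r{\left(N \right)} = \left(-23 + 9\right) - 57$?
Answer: $- \frac{46}{36787} \approx -0.0012504$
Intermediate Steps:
$r{\left(N \right)} = -71$ ($r{\left(N \right)} = -14 - 57 = -71$)
$\frac{r{\left(71 \right)} + X{\left(y{\left(-6,-1 \right)} \right)}}{31221 + 5566} = \frac{-71 + \left(-1 - -6\right)^{2}}{31221 + 5566} = \frac{-71 + \left(-1 + 6\right)^{2}}{36787} = \left(-71 + 5^{2}\right) \frac{1}{36787} = \left(-71 + 25\right) \frac{1}{36787} = \left(-46\right) \frac{1}{36787} = - \frac{46}{36787}$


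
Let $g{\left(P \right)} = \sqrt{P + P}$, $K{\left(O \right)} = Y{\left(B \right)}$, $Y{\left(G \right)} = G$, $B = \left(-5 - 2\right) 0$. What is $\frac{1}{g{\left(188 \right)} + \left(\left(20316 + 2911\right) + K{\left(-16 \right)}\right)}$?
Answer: $\frac{23227}{539493153} - \frac{2 \sqrt{94}}{539493153} \approx 4.3017 \cdot 10^{-5}$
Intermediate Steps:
$B = 0$ ($B = \left(-5 - 2\right) 0 = \left(-7\right) 0 = 0$)
$K{\left(O \right)} = 0$
$g{\left(P \right)} = \sqrt{2} \sqrt{P}$ ($g{\left(P \right)} = \sqrt{2 P} = \sqrt{2} \sqrt{P}$)
$\frac{1}{g{\left(188 \right)} + \left(\left(20316 + 2911\right) + K{\left(-16 \right)}\right)} = \frac{1}{\sqrt{2} \sqrt{188} + \left(\left(20316 + 2911\right) + 0\right)} = \frac{1}{\sqrt{2} \cdot 2 \sqrt{47} + \left(23227 + 0\right)} = \frac{1}{2 \sqrt{94} + 23227} = \frac{1}{23227 + 2 \sqrt{94}}$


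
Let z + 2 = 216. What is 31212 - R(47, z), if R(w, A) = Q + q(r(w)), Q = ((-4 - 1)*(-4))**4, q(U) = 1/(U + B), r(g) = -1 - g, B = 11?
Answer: -4765155/37 ≈ -1.2879e+5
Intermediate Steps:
z = 214 (z = -2 + 216 = 214)
q(U) = 1/(11 + U) (q(U) = 1/(U + 11) = 1/(11 + U))
Q = 160000 (Q = (-5*(-4))**4 = 20**4 = 160000)
R(w, A) = 160000 + 1/(10 - w) (R(w, A) = 160000 + 1/(11 + (-1 - w)) = 160000 + 1/(10 - w))
31212 - R(47, z) = 31212 - (-1600001 + 160000*47)/(-10 + 47) = 31212 - (-1600001 + 7520000)/37 = 31212 - 5919999/37 = -4765155/37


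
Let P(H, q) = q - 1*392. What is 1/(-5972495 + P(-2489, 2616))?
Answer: -1/5970271 ≈ -1.6750e-7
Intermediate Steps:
P(H, q) = -392 + q (P(H, q) = q - 392 = -392 + q)
1/(-5972495 + P(-2489, 2616)) = 1/(-5972495 + (-392 + 2616)) = 1/(-5972495 + 2224) = 1/(-5970271) = -1/5970271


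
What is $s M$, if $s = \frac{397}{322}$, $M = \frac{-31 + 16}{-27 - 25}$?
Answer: $\frac{5955}{16744} \approx 0.35565$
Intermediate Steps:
$M = \frac{15}{52}$ ($M = - \frac{15}{-52} = \left(-15\right) \left(- \frac{1}{52}\right) = \frac{15}{52} \approx 0.28846$)
$s = \frac{397}{322}$ ($s = 397 \cdot \frac{1}{322} = \frac{397}{322} \approx 1.2329$)
$s M = \frac{397}{322} \cdot \frac{15}{52} = \frac{5955}{16744}$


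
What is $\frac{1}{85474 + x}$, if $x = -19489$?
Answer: $\frac{1}{65985} \approx 1.5155 \cdot 10^{-5}$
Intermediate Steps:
$\frac{1}{85474 + x} = \frac{1}{85474 - 19489} = \frac{1}{65985}$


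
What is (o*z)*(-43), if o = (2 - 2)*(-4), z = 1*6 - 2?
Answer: 0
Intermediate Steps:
z = 4 (z = 6 - 2 = 4)
o = 0 (o = 0*(-4) = 0)
(o*z)*(-43) = (0*4)*(-43) = 0*(-43) = 0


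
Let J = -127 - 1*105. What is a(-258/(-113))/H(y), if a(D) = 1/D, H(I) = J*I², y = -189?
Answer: -113/2138116176 ≈ -5.2850e-8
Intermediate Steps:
J = -232 (J = -127 - 105 = -232)
H(I) = -232*I²
a(-258/(-113))/H(y) = 1/(((-258/(-113)))*((-232*(-189)²))) = 1/(((-258*(-1/113)))*((-232*35721))) = 1/((258/113)*(-8287272)) = (113/258)*(-1/8287272) = -113/2138116176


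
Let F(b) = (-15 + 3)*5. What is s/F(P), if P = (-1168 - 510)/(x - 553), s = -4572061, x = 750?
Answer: 4572061/60 ≈ 76201.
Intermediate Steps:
P = -1678/197 (P = (-1168 - 510)/(750 - 553) = -1678/197 ≈ -8.5178)
F(b) = -60 (F(b) = -12*5 = -60)
s/F(P) = -4572061/(-60) = -4572061*(-1/60) = 4572061/60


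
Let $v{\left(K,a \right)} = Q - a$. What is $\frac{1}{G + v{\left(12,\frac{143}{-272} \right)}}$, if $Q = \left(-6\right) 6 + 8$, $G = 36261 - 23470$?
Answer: $\frac{272}{3471679} \approx 7.8348 \cdot 10^{-5}$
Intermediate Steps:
$G = 12791$ ($G = 36261 - 23470 = 12791$)
$Q = -28$ ($Q = -36 + 8 = -28$)
$v{\left(K,a \right)} = -28 - a$
$\frac{1}{G + v{\left(12,\frac{143}{-272} \right)}} = \frac{1}{12791 - \left(28 + \frac{143}{-272}\right)} = \frac{1}{12791 - \left(28 + 143 \left(- \frac{1}{272}\right)\right)} = \frac{1}{12791 - \frac{7473}{272}} = \frac{1}{\frac{3471679}{272}} = \frac{272}{3471679}$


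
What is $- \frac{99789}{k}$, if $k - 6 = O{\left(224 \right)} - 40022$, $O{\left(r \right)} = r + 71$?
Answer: $\frac{99789}{39721} \approx 2.5122$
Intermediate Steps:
$O{\left(r \right)} = 71 + r$
$k = -39721$ ($k = 6 + \left(\left(71 + 224\right) - 40022\right) = 6 + \left(295 - 40022\right) = 6 - 39727 = -39721$)
$- \frac{99789}{k} = - \frac{99789}{-39721} = \left(-99789\right) \left(- \frac{1}{39721}\right) = \frac{99789}{39721}$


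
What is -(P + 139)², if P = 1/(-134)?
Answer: -346890625/17956 ≈ -19319.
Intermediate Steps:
P = -1/134 ≈ -0.0074627
-(P + 139)² = -(-1/134 + 139)² = -(18625/134)² = -1*346890625/17956 = -346890625/17956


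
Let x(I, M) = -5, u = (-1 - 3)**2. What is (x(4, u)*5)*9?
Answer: -225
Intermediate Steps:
u = 16 (u = (-4)**2 = 16)
(x(4, u)*5)*9 = -5*5*9 = -25*9 = -225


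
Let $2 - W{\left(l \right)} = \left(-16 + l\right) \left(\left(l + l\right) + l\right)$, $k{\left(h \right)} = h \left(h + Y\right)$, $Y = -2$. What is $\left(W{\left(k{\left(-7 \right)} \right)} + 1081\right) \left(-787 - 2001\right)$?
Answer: $21746400$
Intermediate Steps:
$k{\left(h \right)} = h \left(-2 + h\right)$ ($k{\left(h \right)} = h \left(h - 2\right) = h \left(-2 + h\right)$)
$W{\left(l \right)} = 2 - 3 l \left(-16 + l\right)$ ($W{\left(l \right)} = 2 - \left(-16 + l\right) \left(\left(l + l\right) + l\right) = 2 - \left(-16 + l\right) \left(2 l + l\right) = 2 - \left(-16 + l\right) 3 l = 2 - 3 l \left(-16 + l\right)$)
$\left(W{\left(k{\left(-7 \right)} \right)} + 1081\right) \left(-787 - 2001\right) = \left(\left(2 - 3 \left(- 7 \left(-2 - 7\right)\right)^{2} + 48 \left(- 7 \left(-2 - 7\right)\right)\right) + 1081\right) \left(-787 - 2001\right) = \left(\left(2 - 3 \left(\left(-7\right) \left(-9\right)\right)^{2} + 48 \left(\left(-7\right) \left(-9\right)\right)\right) + 1081\right) \left(-2788\right) = \left(\left(2 - 3 \cdot 63^{2} + 48 \cdot 63\right) + 1081\right) \left(-2788\right) = \left(\left(2 - 11907 + 3024\right) + 1081\right) \left(-2788\right) = \left(-8881 + 1081\right) \left(-2788\right) = \left(-7800\right) \left(-2788\right) = 21746400$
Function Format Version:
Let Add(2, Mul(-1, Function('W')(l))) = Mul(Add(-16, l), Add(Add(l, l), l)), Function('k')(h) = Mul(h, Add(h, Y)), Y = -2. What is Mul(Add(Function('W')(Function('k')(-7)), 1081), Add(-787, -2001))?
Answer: 21746400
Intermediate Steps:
Function('k')(h) = Mul(h, Add(-2, h)) (Function('k')(h) = Mul(h, Add(h, -2)) = Mul(h, Add(-2, h)))
Function('W')(l) = Add(2, Mul(-3, l, Add(-16, l))) (Function('W')(l) = Add(2, Mul(-1, Mul(Add(-16, l), Add(Add(l, l), l)))) = Add(2, Mul(-1, Mul(Add(-16, l), Add(Mul(2, l), l)))) = Add(2, Mul(-1, Mul(Add(-16, l), Mul(3, l)))) = Add(2, Mul(-1, Mul(3, l, Add(-16, l)))) = Add(2, Mul(-3, l, Add(-16, l))))
Mul(Add(Function('W')(Function('k')(-7)), 1081), Add(-787, -2001)) = Mul(Add(Add(2, Mul(-3, Pow(Mul(-7, Add(-2, -7)), 2)), Mul(48, Mul(-7, Add(-2, -7)))), 1081), Add(-787, -2001)) = Mul(Add(Add(2, Mul(-3, Pow(Mul(-7, -9), 2)), Mul(48, Mul(-7, -9))), 1081), -2788) = Mul(Add(Add(2, Mul(-3, Pow(63, 2)), Mul(48, 63)), 1081), -2788) = Mul(Add(Add(2, Mul(-3, 3969), 3024), 1081), -2788) = Mul(Add(Add(2, -11907, 3024), 1081), -2788) = Mul(Add(-8881, 1081), -2788) = Mul(-7800, -2788) = 21746400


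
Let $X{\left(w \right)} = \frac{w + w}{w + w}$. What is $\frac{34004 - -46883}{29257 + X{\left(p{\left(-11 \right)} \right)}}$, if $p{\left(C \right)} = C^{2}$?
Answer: $\frac{80887}{29258} \approx 2.7646$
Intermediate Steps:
$X{\left(w \right)} = 1$ ($X{\left(w \right)} = \frac{2 w}{2 w} = 2 w \frac{1}{2 w} = 1$)
$\frac{34004 - -46883}{29257 + X{\left(p{\left(-11 \right)} \right)}} = \frac{34004 - -46883}{29257 + 1} = \frac{34004 + 46883}{29258} = 80887 \cdot \frac{1}{29258} = \frac{80887}{29258}$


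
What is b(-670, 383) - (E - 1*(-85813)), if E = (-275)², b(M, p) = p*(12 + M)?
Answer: -413452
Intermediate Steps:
E = 75625
b(-670, 383) - (E - 1*(-85813)) = 383*(12 - 670) - (75625 - 1*(-85813)) = 383*(-658) - (75625 + 85813) = -252014 - 1*161438 = -252014 - 161438 = -413452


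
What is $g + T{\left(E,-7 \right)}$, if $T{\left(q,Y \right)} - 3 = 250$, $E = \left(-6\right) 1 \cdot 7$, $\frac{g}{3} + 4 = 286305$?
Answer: $859156$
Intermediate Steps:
$g = 858903$ ($g = -12 + 3 \cdot 286305 = -12 + 858915 = 858903$)
$E = -42$ ($E = \left(-6\right) 7 = -42$)
$T{\left(q,Y \right)} = 253$ ($T{\left(q,Y \right)} = 3 + 250 = 253$)
$g + T{\left(E,-7 \right)} = 858903 + 253 = 859156$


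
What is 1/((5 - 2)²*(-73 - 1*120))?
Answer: -1/1737 ≈ -0.00057571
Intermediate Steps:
1/((5 - 2)²*(-73 - 1*120)) = 1/(3²*(-73 - 120)) = 1/(9*(-193)) = 1/(-1737) = -1/1737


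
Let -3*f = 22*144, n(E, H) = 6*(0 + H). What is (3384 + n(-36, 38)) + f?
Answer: 2556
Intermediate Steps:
n(E, H) = 6*H
f = -1056 (f = -22*144/3 = -⅓*3168 = -1056)
(3384 + n(-36, 38)) + f = (3384 + 6*38) - 1056 = (3384 + 228) - 1056 = 3612 - 1056 = 2556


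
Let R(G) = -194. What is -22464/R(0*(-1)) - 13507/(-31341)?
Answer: 353332291/3040077 ≈ 116.22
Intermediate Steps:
-22464/R(0*(-1)) - 13507/(-31341) = -22464/(-194) - 13507/(-31341) = -22464*(-1/194) - 13507*(-1/31341) = 11232/97 + 13507/31341 = 353332291/3040077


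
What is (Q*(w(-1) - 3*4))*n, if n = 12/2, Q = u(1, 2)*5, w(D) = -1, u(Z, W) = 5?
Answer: -1950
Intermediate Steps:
Q = 25 (Q = 5*5 = 25)
n = 6 (n = 12*(½) = 6)
(Q*(w(-1) - 3*4))*n = (25*(-1 - 3*4))*6 = (25*(-1 - 12))*6 = (25*(-13))*6 = -325*6 = -1950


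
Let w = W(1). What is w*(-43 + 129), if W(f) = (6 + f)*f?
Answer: 602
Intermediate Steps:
W(f) = f*(6 + f)
w = 7 (w = 1*(6 + 1) = 1*7 = 7)
w*(-43 + 129) = 7*(-43 + 129) = 7*86 = 602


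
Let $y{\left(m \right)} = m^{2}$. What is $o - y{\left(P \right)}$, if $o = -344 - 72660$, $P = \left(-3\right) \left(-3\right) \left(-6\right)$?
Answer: $-75920$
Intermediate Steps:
$P = -54$ ($P = 9 \left(-6\right) = -54$)
$o = -73004$ ($o = -344 - 72660 = -73004$)
$o - y{\left(P \right)} = -73004 - \left(-54\right)^{2} = -73004 - 2916 = -75920$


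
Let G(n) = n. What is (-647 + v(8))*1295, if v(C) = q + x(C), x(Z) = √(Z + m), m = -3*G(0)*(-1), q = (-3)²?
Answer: -826210 + 2590*√2 ≈ -8.2255e+5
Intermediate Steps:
q = 9
m = 0 (m = -3*0*(-1) = 0*(-1) = 0)
x(Z) = √Z (x(Z) = √(Z + 0) = √Z)
v(C) = 9 + √C
(-647 + v(8))*1295 = (-647 + (9 + √8))*1295 = (-647 + (9 + 2*√2))*1295 = (-638 + 2*√2)*1295 = -826210 + 2590*√2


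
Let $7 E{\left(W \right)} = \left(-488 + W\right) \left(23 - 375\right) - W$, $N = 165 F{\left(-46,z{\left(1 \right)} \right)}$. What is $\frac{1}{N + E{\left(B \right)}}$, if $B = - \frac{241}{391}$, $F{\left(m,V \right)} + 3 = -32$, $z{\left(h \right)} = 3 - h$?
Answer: $\frac{2737}{51443314} \approx 5.3204 \cdot 10^{-5}$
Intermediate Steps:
$F{\left(m,V \right)} = -35$ ($F{\left(m,V \right)} = -3 - 32 = -35$)
$B = - \frac{241}{391}$ ($B = \left(-241\right) \frac{1}{391} = - \frac{241}{391} \approx -0.61637$)
$N = -5775$ ($N = 165 \left(-35\right) = -5775$)
$E{\left(W \right)} = \frac{171776}{7} - \frac{353 W}{7}$ ($E{\left(W \right)} = \frac{\left(-488 + W\right) \left(23 - 375\right) - W}{7} = \frac{\left(-488 + W\right) \left(-352\right) - W}{7} = \frac{\left(171776 - 352 W\right) - W}{7} = \frac{171776 - 353 W}{7} = \frac{171776}{7} - \frac{353 W}{7}$)
$\frac{1}{N + E{\left(B \right)}} = \frac{1}{-5775 + \left(\frac{171776}{7} - - \frac{85073}{2737}\right)} = \frac{1}{-5775 + \left(\frac{171776}{7} + \frac{85073}{2737}\right)} = \frac{1}{-5775 + \frac{67249489}{2737}} = \frac{1}{\frac{51443314}{2737}} = \frac{2737}{51443314}$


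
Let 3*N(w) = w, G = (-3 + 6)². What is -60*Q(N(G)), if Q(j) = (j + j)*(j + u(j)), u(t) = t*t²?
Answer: -10800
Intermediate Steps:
u(t) = t³
G = 9 (G = 3² = 9)
N(w) = w/3
Q(j) = 2*j*(j + j³) (Q(j) = (j + j)*(j + j³) = (2*j)*(j + j³) = 2*j*(j + j³))
-60*Q(N(G)) = -120*((⅓)*9)²*(1 + ((⅓)*9)²) = -120*3²*(1 + 3²) = -120*9*(1 + 9) = -120*9*10 = -60*180 = -10800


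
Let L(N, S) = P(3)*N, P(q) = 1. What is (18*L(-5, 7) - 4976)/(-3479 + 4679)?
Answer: -2533/600 ≈ -4.2217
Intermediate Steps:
L(N, S) = N (L(N, S) = 1*N = N)
(18*L(-5, 7) - 4976)/(-3479 + 4679) = (18*(-5) - 4976)/(-3479 + 4679) = (-90 - 4976)/1200 = -5066*1/1200 = -2533/600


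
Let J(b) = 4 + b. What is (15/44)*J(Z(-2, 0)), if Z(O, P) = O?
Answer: 15/22 ≈ 0.68182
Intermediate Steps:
(15/44)*J(Z(-2, 0)) = (15/44)*(4 - 2) = ((1/44)*15)*2 = (15/44)*2 = 15/22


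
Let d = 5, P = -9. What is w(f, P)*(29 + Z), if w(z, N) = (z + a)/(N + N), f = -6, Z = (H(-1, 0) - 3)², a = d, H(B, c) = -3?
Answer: 65/18 ≈ 3.6111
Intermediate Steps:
a = 5
Z = 36 (Z = (-3 - 3)² = (-6)² = 36)
w(z, N) = (5 + z)/(2*N) (w(z, N) = (z + 5)/(N + N) = (5 + z)/((2*N)) = (5 + z)*(1/(2*N)) = (5 + z)/(2*N))
w(f, P)*(29 + Z) = ((½)*(5 - 6)/(-9))*(29 + 36) = ((½)*(-⅑)*(-1))*65 = (1/18)*65 = 65/18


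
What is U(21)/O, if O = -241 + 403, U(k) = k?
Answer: 7/54 ≈ 0.12963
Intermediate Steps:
O = 162
U(21)/O = 21/162 = 21*(1/162) = 7/54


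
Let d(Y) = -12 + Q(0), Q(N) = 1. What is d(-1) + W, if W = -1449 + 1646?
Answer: 186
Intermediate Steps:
W = 197
d(Y) = -11 (d(Y) = -12 + 1 = -11)
d(-1) + W = -11 + 197 = 186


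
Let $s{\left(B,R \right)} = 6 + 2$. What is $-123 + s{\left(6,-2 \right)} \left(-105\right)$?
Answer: $-963$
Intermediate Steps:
$s{\left(B,R \right)} = 8$
$-123 + s{\left(6,-2 \right)} \left(-105\right) = -123 + 8 \left(-105\right) = -123 - 840 = -963$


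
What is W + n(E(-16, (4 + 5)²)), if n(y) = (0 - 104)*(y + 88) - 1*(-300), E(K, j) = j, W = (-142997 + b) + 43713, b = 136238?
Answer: 19678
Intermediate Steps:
W = 36954 (W = (-142997 + 136238) + 43713 = -6759 + 43713 = 36954)
n(y) = -8852 - 104*y (n(y) = -104*(88 + y) + 300 = (-9152 - 104*y) + 300 = -8852 - 104*y)
W + n(E(-16, (4 + 5)²)) = 36954 + (-8852 - 104*(4 + 5)²) = 36954 + (-8852 - 104*9²) = 36954 + (-8852 - 104*81) = 36954 + (-8852 - 8424) = 36954 - 17276 = 19678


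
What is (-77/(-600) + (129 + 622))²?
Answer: 203109758329/360000 ≈ 5.6419e+5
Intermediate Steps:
(-77/(-600) + (129 + 622))² = (-77*(-1/600) + 751)² = (77/600 + 751)² = (450677/600)² = 203109758329/360000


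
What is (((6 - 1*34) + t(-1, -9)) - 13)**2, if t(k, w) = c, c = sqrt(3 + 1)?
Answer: 1521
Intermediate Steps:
c = 2 (c = sqrt(4) = 2)
t(k, w) = 2
(((6 - 1*34) + t(-1, -9)) - 13)**2 = (((6 - 1*34) + 2) - 13)**2 = (((6 - 34) + 2) - 13)**2 = ((-28 + 2) - 13)**2 = (-26 - 13)**2 = (-39)**2 = 1521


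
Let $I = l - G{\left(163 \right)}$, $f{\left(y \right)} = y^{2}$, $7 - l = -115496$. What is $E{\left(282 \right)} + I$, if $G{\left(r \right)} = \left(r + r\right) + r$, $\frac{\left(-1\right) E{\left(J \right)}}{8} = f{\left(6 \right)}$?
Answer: $114726$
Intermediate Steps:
$l = 115503$ ($l = 7 - -115496 = 7 + 115496 = 115503$)
$E{\left(J \right)} = -288$ ($E{\left(J \right)} = - 8 \cdot 6^{2} = \left(-8\right) 36 = -288$)
$G{\left(r \right)} = 3 r$ ($G{\left(r \right)} = 2 r + r = 3 r$)
$I = 115014$ ($I = 115503 - 3 \cdot 163 = 115503 - 489 = 115014$)
$E{\left(282 \right)} + I = -288 + 115014 = 114726$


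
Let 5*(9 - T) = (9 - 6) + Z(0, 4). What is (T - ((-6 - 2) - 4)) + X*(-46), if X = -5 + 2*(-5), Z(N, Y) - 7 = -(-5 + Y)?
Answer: 3544/5 ≈ 708.80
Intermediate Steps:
Z(N, Y) = 12 - Y (Z(N, Y) = 7 - (-5 + Y) = 7 + (5 - Y) = 12 - Y)
T = 34/5 (T = 9 - ((9 - 6) + (12 - 1*4))/5 = 9 - (3 + (12 - 4))/5 = 9 - (3 + 8)/5 = 9 - ⅕*11 = 9 - 11/5 = 34/5 ≈ 6.8000)
X = -15 (X = -5 - 10 = -15)
(T - ((-6 - 2) - 4)) + X*(-46) = (34/5 - ((-6 - 2) - 4)) - 15*(-46) = (34/5 - (-8 - 4)) + 690 = (34/5 - 1*(-12)) + 690 = (34/5 + 12) + 690 = 94/5 + 690 = 3544/5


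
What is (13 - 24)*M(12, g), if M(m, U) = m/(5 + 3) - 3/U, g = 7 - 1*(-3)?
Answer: -66/5 ≈ -13.200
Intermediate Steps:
g = 10 (g = 7 + 3 = 10)
M(m, U) = -3/U + m/8 (M(m, U) = m/8 - 3/U = -3/U + m/8)
(13 - 24)*M(12, g) = (13 - 24)*(-3/10 + (⅛)*12) = -11*(-3*⅒ + 3/2) = -11*(-3/10 + 3/2) = -11*6/5 = -66/5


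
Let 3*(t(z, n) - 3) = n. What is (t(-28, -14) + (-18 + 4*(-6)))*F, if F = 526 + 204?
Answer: -95630/3 ≈ -31877.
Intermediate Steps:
t(z, n) = 3 + n/3
F = 730
(t(-28, -14) + (-18 + 4*(-6)))*F = ((3 + (1/3)*(-14)) + (-18 + 4*(-6)))*730 = ((3 - 14/3) + (-18 - 24))*730 = (-5/3 - 42)*730 = -131/3*730 = -95630/3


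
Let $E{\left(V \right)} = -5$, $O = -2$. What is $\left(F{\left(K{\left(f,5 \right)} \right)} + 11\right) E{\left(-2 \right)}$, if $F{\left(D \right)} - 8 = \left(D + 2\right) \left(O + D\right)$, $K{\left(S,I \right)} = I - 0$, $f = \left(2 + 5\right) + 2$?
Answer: $-200$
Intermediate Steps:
$f = 9$ ($f = 7 + 2 = 9$)
$K{\left(S,I \right)} = I$ ($K{\left(S,I \right)} = I + 0 = I$)
$F{\left(D \right)} = 8 + \left(-2 + D\right) \left(2 + D\right)$ ($F{\left(D \right)} = 8 + \left(D + 2\right) \left(-2 + D\right) = 8 + \left(2 + D\right) \left(-2 + D\right) = 8 + \left(-2 + D\right) \left(2 + D\right)$)
$\left(F{\left(K{\left(f,5 \right)} \right)} + 11\right) E{\left(-2 \right)} = \left(\left(4 + 5^{2}\right) + 11\right) \left(-5\right) = \left(\left(4 + 25\right) + 11\right) \left(-5\right) = \left(29 + 11\right) \left(-5\right) = 40 \left(-5\right) = -200$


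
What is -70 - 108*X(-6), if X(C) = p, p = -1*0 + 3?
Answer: -394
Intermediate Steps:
p = 3 (p = 0 + 3 = 3)
X(C) = 3
-70 - 108*X(-6) = -70 - 108*3 = -70 - 324 = -394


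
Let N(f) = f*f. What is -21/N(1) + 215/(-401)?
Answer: -8636/401 ≈ -21.536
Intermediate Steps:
N(f) = f**2
-21/N(1) + 215/(-401) = -21/(1**2) + 215/(-401) = -21/1 + 215*(-1/401) = -21*1 - 215/401 = -21 - 215/401 = -8636/401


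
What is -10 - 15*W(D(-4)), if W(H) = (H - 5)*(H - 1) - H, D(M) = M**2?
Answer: -2245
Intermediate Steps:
W(H) = -H + (-1 + H)*(-5 + H) (W(H) = (-5 + H)*(-1 + H) - H = (-1 + H)*(-5 + H) - H = -H + (-1 + H)*(-5 + H))
-10 - 15*W(D(-4)) = -10 - 15*(5 + ((-4)**2)**2 - 7*(-4)**2) = -10 - 15*(5 + 16**2 - 7*16) = -10 - 15*(5 + 256 - 112) = -10 - 15*149 = -10 - 2235 = -2245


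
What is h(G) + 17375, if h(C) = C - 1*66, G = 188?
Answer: 17497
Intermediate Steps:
h(C) = -66 + C (h(C) = C - 66 = -66 + C)
h(G) + 17375 = (-66 + 188) + 17375 = 122 + 17375 = 17497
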